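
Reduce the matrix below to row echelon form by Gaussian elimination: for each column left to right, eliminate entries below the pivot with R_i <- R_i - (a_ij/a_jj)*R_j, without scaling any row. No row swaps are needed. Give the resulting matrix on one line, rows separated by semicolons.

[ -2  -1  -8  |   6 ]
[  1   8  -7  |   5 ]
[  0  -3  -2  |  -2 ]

REF = [-2 -1 -8 6; 0 15/2 -11 8; 0 0 -32/5 6/5]

Forward elimination:
R2 <- R2 - (-1/2)*R1:  [    0  15/2   -11     8 ]
R3 <- R3 - (-2/5)*R2:  [     0      0  -32/5    6/5 ]
Row echelon form:
[ -2    -1     -8  |    6 ]
[  0  15/2    -11  |    8 ]
[  0     0  -32/5  |  6/5 ]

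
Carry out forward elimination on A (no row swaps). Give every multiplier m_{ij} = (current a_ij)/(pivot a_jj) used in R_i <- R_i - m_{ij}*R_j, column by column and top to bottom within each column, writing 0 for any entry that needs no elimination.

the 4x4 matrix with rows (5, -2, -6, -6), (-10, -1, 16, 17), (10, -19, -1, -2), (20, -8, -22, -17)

Forward elimination:
R2 <- R2 - (-2)*R1:  [  0  -5   4   5 ]
R3 <- R3 - (2)*R1:  [   0  -15   11   10 ]
R4 <- R4 - (4)*R1:  [ 0  0  2  7 ]
R3 <- R3 - (3)*R2:  [  0   0  -1  -5 ]
R4: entry in column 2 is already 0 -> m_{42} = 0 (no row operation needed)
R4 <- R4 - (-2)*R3:  [  0   0   0  -3 ]
Multipliers (in order of application): m_{21} = -2, m_{31} = 2, m_{41} = 4, m_{32} = 3, m_{42} = 0, m_{43} = -2

multipliers: -2, 2, 4, 3, 0, -2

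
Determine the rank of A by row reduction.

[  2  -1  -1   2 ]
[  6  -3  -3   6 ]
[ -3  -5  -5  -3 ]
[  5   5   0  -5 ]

rank(A) = 3

Row reduction:
R2 <- R2 - (3)*R1:  [ 0  0  0  0 ]
R3 <- R3 - (-3/2)*R1:  [     0  -13/2  -13/2      0 ]
R4 <- R4 - (5/2)*R1:  [    0  15/2   5/2   -10 ]
R2 <-> R3   (pivot in column 2 was zero)
[ 2     -1     -1    2 ]
[ 0  -13/2  -13/2    0 ]
[ 0      0      0    0 ]
[ 0   15/2    5/2  -10 ]
R4 <- R4 - (-15/13)*R2:  [   0    0   -5  -10 ]
R3 <-> R4   (pivot in column 3 was zero)
[ 2     -1     -1    2 ]
[ 0  -13/2  -13/2    0 ]
[ 0      0     -5  -10 ]
[ 0      0      0    0 ]
Row echelon form:
[ 2     -1     -1    2 ]
[ 0  -13/2  -13/2    0 ]
[ 0      0     -5  -10 ]
[ 0      0      0    0 ]
Nonzero rows / pivot columns: 3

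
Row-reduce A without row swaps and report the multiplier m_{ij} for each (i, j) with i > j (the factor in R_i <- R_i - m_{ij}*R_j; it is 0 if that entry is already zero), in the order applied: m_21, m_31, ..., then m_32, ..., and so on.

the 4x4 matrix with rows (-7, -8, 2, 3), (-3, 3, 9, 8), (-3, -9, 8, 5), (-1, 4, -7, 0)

Forward elimination:
R2 <- R2 - (3/7)*R1:  [    0  45/7  57/7  47/7 ]
R3 <- R3 - (3/7)*R1:  [     0  -39/7   50/7   26/7 ]
R4 <- R4 - (1/7)*R1:  [     0   36/7  -51/7   -3/7 ]
R3 <- R3 - (-13/15)*R2:  [      0       0    71/5  143/15 ]
R4 <- R4 - (4/5)*R2:  [     0      0  -69/5  -29/5 ]
R4 <- R4 - (-69/71)*R3:  [      0       0       0  246/71 ]
Multipliers (in order of application): m_{21} = 3/7, m_{31} = 3/7, m_{41} = 1/7, m_{32} = -13/15, m_{42} = 4/5, m_{43} = -69/71

multipliers: 3/7, 3/7, 1/7, -13/15, 4/5, -69/71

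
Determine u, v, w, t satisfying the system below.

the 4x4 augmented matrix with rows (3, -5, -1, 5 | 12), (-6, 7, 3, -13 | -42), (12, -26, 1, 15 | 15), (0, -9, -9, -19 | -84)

(4, 3, 0, 3)

Forward elimination on [A|b]:
R2 <- R2 - (-2)*R1:  [   0   -3    1   -3  -18 ]
R3 <- R3 - (4)*R1:  [   0   -6    5   -5  -33 ]
R3 <- R3 - (2)*R2:  [ 0  0  3  1  3 ]
R4 <- R4 - (3)*R2:  [   0    0  -12  -10  -30 ]
R4 <- R4 - (-4)*R3:  [   0    0    0   -6  -18 ]
Row echelon form:
[ 3  -5  -1   5  |   12 ]
[ 0  -3   1  -3  |  -18 ]
[ 0   0   3   1  |    3 ]
[ 0   0   0  -6  |  -18 ]
Back-substitution:
t = (-18) / -6 = 3
w = (3 - (1)*(3)) / 3 = 0
v = (-18 - (1)*(0) - (-3)*(3)) / -3 = 3
u = (12 - (-5)*(3) - (-1)*(0) - (5)*(3)) / 3 = 4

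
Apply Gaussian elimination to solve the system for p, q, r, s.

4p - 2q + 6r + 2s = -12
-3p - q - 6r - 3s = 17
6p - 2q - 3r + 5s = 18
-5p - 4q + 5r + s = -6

Forward elimination on [A|b]:
R2 <- R2 - (-3/4)*R1:  [    0  -5/2  -3/2  -3/2     8 ]
R3 <- R3 - (3/2)*R1:  [   0    1  -12    2   36 ]
R4 <- R4 - (-5/4)*R1:  [     0  -13/2   25/2    7/2    -21 ]
R3 <- R3 - (-2/5)*R2:  [     0      0  -63/5    7/5  196/5 ]
R4 <- R4 - (13/5)*R2:  [      0       0    82/5    37/5  -209/5 ]
R4 <- R4 - (-82/63)*R3:  [    0     0     0  83/9  83/9 ]
Row echelon form:
[ 4    -2      6     2  |    -12 ]
[ 0  -5/2   -3/2  -3/2  |      8 ]
[ 0     0  -63/5   7/5  |  196/5 ]
[ 0     0      0  83/9  |   83/9 ]
Back-substitution:
s = (83/9) / (83/9) = 1
r = (196/5 - (7/5)*(1)) / (-63/5) = -3
q = (8 - (-3/2)*(-3) - (-3/2)*(1)) / (-5/2) = -2
p = (-12 - (-2)*(-2) - (6)*(-3) - (2)*(1)) / 4 = 0

(0, -2, -3, 1)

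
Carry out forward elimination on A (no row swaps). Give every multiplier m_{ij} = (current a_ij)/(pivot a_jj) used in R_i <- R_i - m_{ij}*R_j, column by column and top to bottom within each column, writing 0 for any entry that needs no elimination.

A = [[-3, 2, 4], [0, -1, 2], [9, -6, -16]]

multipliers: 0, -3, 0

Forward elimination:
R2: entry in column 1 is already 0 -> m_{21} = 0 (no row operation needed)
R3 <- R3 - (-3)*R1:  [  0   0  -4 ]
R3: entry in column 2 is already 0 -> m_{32} = 0 (no row operation needed)
Multipliers (in order of application): m_{21} = 0, m_{31} = -3, m_{32} = 0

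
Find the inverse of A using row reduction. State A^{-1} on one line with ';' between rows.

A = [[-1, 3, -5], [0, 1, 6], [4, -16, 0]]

inverse = [-24 -20 -23/4; -6 -5 -3/2; 1 1 1/4]

Gauss-Jordan on [A | I]:
R1 <- (1/-1)*R1:  [  1  -3   5  |  -1   0   0 ]
R3 <- R3 - (4)*R1:  [   0   -4  -20  |    4    0    1 ]
R1 <- R1 - (-3)*R2:  [  1   0  23  |  -1   3   0 ]
R3 <- R3 - (-4)*R2:  [ 0  0  4  |  4  4  1 ]
R3 <- (1/4)*R3:  [   0    0    1  |    1    1  1/4 ]
R1 <- R1 - (23)*R3:  [     1      0      0  |    -24    -20  -23/4 ]
R2 <- R2 - (6)*R3:  [    0     1     0  |    -6    -5  -3/2 ]
Right block of [I | A^{-1}] is the inverse:
[ -24  -20  -23/4 ]
[  -6   -5   -3/2 ]
[   1    1    1/4 ]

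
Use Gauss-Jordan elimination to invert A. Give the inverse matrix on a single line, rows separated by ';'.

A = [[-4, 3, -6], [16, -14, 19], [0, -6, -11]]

Gauss-Jordan on [A | I]:
R1 <- (1/-4)*R1:  [    1  -3/4   3/2  |  -1/4     0     0 ]
R2 <- R2 - (16)*R1:  [  0  -2  -5  |   4   1   0 ]
R2 <- (1/-2)*R2:  [    0     1   5/2  |    -2  -1/2     0 ]
R1 <- R1 - (-3/4)*R2:  [    1     0  27/8  |  -7/4  -3/8     0 ]
R3 <- R3 - (-6)*R2:  [   0    0    4  |  -12   -3    1 ]
R3 <- (1/4)*R3:  [    0     0     1  |    -3  -3/4   1/4 ]
R1 <- R1 - (27/8)*R3:  [      1       0       0  |    67/8   69/32  -27/32 ]
R2 <- R2 - (5/2)*R3:  [    0     1     0  |  11/2  11/8  -5/8 ]
Right block of [I | A^{-1}] is the inverse:
[ 67/8  69/32  -27/32 ]
[ 11/2   11/8    -5/8 ]
[   -3   -3/4     1/4 ]

inverse = [67/8 69/32 -27/32; 11/2 11/8 -5/8; -3 -3/4 1/4]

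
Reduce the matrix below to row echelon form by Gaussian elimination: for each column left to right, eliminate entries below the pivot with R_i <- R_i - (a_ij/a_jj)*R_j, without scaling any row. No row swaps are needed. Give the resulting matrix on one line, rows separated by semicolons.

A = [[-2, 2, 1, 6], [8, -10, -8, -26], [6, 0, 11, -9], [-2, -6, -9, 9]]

Forward elimination:
R2 <- R2 - (-4)*R1:  [  0  -2  -4  -2 ]
R3 <- R3 - (-3)*R1:  [  0   6  14   9 ]
R4 <- R4 - (1)*R1:  [   0   -8  -10    3 ]
R3 <- R3 - (-3)*R2:  [ 0  0  2  3 ]
R4 <- R4 - (4)*R2:  [  0   0   6  11 ]
R4 <- R4 - (3)*R3:  [ 0  0  0  2 ]
Row echelon form:
[ -2   2   1   6 ]
[  0  -2  -4  -2 ]
[  0   0   2   3 ]
[  0   0   0   2 ]

REF = [-2 2 1 6; 0 -2 -4 -2; 0 0 2 3; 0 0 0 2]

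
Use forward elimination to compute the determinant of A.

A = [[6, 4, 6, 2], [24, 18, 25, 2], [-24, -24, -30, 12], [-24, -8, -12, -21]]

det(A) = 120

Forward elimination:
R2 <- R2 - (4)*R1:  [  0   2   1  -6 ]
R3 <- R3 - (-4)*R1:  [  0  -8  -6  20 ]
R4 <- R4 - (-4)*R1:  [   0    8   12  -13 ]
R3 <- R3 - (-4)*R2:  [  0   0  -2  -4 ]
R4 <- R4 - (4)*R2:  [  0   0   8  11 ]
R4 <- R4 - (-4)*R3:  [  0   0   0  -5 ]
Upper-triangular form:
[ 6  4   6   2 ]
[ 0  2   1  -6 ]
[ 0  0  -2  -4 ]
[ 0  0   0  -5 ]
det(A) = (-1)^0 * (6) * (2) * (-2) * (-5) = 120  (0 row swaps -> sign +1)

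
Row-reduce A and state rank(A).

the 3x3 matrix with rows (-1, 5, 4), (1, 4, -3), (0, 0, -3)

Row reduction:
R2 <- R2 - (-1)*R1:  [ 0  9  1 ]
Row echelon form:
[ -1  5   4 ]
[  0  9   1 ]
[  0  0  -3 ]
Nonzero rows / pivot columns: 3

rank(A) = 3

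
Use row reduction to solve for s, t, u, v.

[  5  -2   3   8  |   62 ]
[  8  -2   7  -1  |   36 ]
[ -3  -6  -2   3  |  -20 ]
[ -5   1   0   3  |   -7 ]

(5, 3, 1, 5)

Forward elimination on [A|b]:
R2 <- R2 - (8/5)*R1:  [      0     6/5    11/5   -69/5  -316/5 ]
R3 <- R3 - (-3/5)*R1:  [     0  -36/5   -1/5   39/5   86/5 ]
R4 <- R4 - (-1)*R1:  [  0  -1   3  11  55 ]
R3 <- R3 - (-6)*R2:  [    0     0    13   -75  -362 ]
R4 <- R4 - (-5/6)*R2:  [    0     0  29/6  -1/2   7/3 ]
R4 <- R4 - (29/78)*R3:  [       0        0        0   356/13  1780/13 ]
Row echelon form:
[ 5   -2     3       8  |       62 ]
[ 0  6/5  11/5   -69/5  |   -316/5 ]
[ 0    0    13     -75  |     -362 ]
[ 0    0     0  356/13  |  1780/13 ]
Back-substitution:
v = (1780/13) / (356/13) = 5
u = (-362 - (-75)*(5)) / 13 = 1
t = (-316/5 - (11/5)*(1) - (-69/5)*(5)) / (6/5) = 3
s = (62 - (-2)*(3) - (3)*(1) - (8)*(5)) / 5 = 5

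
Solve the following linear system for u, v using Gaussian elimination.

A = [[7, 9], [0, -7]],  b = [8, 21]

(5, -3)

Forward elimination on [A|b]:
Row echelon form:
[ 7   9  |   8 ]
[ 0  -7  |  21 ]
Back-substitution:
v = (21) / -7 = -3
u = (8 - (9)*(-3)) / 7 = 5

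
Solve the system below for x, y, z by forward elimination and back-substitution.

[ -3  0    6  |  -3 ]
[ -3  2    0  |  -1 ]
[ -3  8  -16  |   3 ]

(-1, -2, -1)

Forward elimination on [A|b]:
R2 <- R2 - (1)*R1:  [  0   2  -6   2 ]
R3 <- R3 - (1)*R1:  [   0    8  -22    6 ]
R3 <- R3 - (4)*R2:  [  0   0   2  -2 ]
Row echelon form:
[ -3  0   6  |  -3 ]
[  0  2  -6  |   2 ]
[  0  0   2  |  -2 ]
Back-substitution:
z = (-2) / 2 = -1
y = (2 - (-6)*(-1)) / 2 = -2
x = (-3 - (6)*(-1)) / -3 = -1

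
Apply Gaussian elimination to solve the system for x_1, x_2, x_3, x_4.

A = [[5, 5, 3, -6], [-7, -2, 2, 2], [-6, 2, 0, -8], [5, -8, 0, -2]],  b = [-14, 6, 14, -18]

Forward elimination on [A|b]:
R2 <- R2 - (-7/5)*R1:  [     0      5   31/5  -32/5  -68/5 ]
R3 <- R3 - (-6/5)*R1:  [     0      8   18/5  -76/5  -14/5 ]
R4 <- R4 - (1)*R1:  [   0  -13   -3    4   -4 ]
R3 <- R3 - (8/5)*R2:  [       0        0  -158/25  -124/25   474/25 ]
R4 <- R4 - (-13/5)*R2:  [       0        0   328/25  -316/25  -984/25 ]
R4 <- R4 - (-164/79)*R3:  [        0         0         0  -1812/79         0 ]
Row echelon form:
[ 5  5        3        -6  |     -14 ]
[ 0  5     31/5     -32/5  |   -68/5 ]
[ 0  0  -158/25   -124/25  |  474/25 ]
[ 0  0        0  -1812/79  |       0 ]
Back-substitution:
x_4 = (0) / (-1812/79) = 0
x_3 = (474/25 - (-124/25)*(0)) / (-158/25) = -3
x_2 = (-68/5 - (31/5)*(-3) - (-32/5)*(0)) / 5 = 1
x_1 = (-14 - (5)*(1) - (3)*(-3) - (-6)*(0)) / 5 = -2

(-2, 1, -3, 0)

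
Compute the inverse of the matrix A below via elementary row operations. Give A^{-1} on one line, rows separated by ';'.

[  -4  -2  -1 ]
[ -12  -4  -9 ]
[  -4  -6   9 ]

Gauss-Jordan on [A | I]:
R1 <- (1/-4)*R1:  [    1   1/2   1/4  |  -1/4     0     0 ]
R2 <- R2 - (-12)*R1:  [  0   2  -6  |  -3   1   0 ]
R3 <- R3 - (-4)*R1:  [  0  -4  10  |  -1   0   1 ]
R2 <- (1/2)*R2:  [    0     1    -3  |  -3/2   1/2     0 ]
R1 <- R1 - (1/2)*R2:  [    1     0   7/4  |   1/2  -1/4     0 ]
R3 <- R3 - (-4)*R2:  [  0   0  -2  |  -7   2   1 ]
R3 <- (1/-2)*R3:  [    0     0     1  |   7/2    -1  -1/2 ]
R1 <- R1 - (7/4)*R3:  [     1      0      0  |  -45/8    3/2    7/8 ]
R2 <- R2 - (-3)*R3:  [    0     1     0  |     9  -5/2  -3/2 ]
Right block of [I | A^{-1}] is the inverse:
[ -45/8   3/2   7/8 ]
[     9  -5/2  -3/2 ]
[   7/2    -1  -1/2 ]

inverse = [-45/8 3/2 7/8; 9 -5/2 -3/2; 7/2 -1 -1/2]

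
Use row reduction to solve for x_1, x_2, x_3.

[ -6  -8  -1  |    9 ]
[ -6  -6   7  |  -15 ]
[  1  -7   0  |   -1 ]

(-1, 0, -3)

Forward elimination on [A|b]:
R2 <- R2 - (1)*R1:  [   0    2    8  -24 ]
R3 <- R3 - (-1/6)*R1:  [     0  -25/3   -1/6    1/2 ]
R3 <- R3 - (-25/6)*R2:  [      0       0   199/6  -199/2 ]
Row echelon form:
[ -6  -8     -1  |       9 ]
[  0   2      8  |     -24 ]
[  0   0  199/6  |  -199/2 ]
Back-substitution:
x_3 = (-199/2) / (199/6) = -3
x_2 = (-24 - (8)*(-3)) / 2 = 0
x_1 = (9 - (-8)*(0) - (-1)*(-3)) / -6 = -1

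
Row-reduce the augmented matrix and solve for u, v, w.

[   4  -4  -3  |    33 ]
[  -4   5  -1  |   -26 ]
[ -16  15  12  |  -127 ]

(1, -5, -3)

Forward elimination on [A|b]:
R2 <- R2 - (-1)*R1:  [  0   1  -4   7 ]
R3 <- R3 - (-4)*R1:  [  0  -1   0   5 ]
R3 <- R3 - (-1)*R2:  [  0   0  -4  12 ]
Row echelon form:
[ 4  -4  -3  |  33 ]
[ 0   1  -4  |   7 ]
[ 0   0  -4  |  12 ]
Back-substitution:
w = (12) / -4 = -3
v = (7 - (-4)*(-3)) / 1 = -5
u = (33 - (-4)*(-5) - (-3)*(-3)) / 4 = 1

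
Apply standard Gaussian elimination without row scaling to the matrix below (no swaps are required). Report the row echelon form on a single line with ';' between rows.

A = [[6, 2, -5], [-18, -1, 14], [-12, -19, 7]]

REF = [6 2 -5; 0 5 -1; 0 0 -6]

Forward elimination:
R2 <- R2 - (-3)*R1:  [  0   5  -1 ]
R3 <- R3 - (-2)*R1:  [   0  -15   -3 ]
R3 <- R3 - (-3)*R2:  [  0   0  -6 ]
Row echelon form:
[ 6  2  -5 ]
[ 0  5  -1 ]
[ 0  0  -6 ]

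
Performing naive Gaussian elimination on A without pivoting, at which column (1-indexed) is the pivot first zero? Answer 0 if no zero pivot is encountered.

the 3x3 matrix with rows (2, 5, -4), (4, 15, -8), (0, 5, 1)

Naive forward elimination:
R2 <- R2 - (2)*R1:  [ 0  5  0 ]
R3 <- R3 - (1)*R2:  [ 0  0  1 ]
All pivots nonzero; naive elimination completes without hitting a zero pivot.

first zero-pivot column = 0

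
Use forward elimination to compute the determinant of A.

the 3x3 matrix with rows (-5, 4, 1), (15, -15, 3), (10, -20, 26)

det(A) = 60

Forward elimination:
R2 <- R2 - (-3)*R1:  [  0  -3   6 ]
R3 <- R3 - (-2)*R1:  [   0  -12   28 ]
R3 <- R3 - (4)*R2:  [ 0  0  4 ]
Upper-triangular form:
[ -5   4  1 ]
[  0  -3  6 ]
[  0   0  4 ]
det(A) = (-1)^0 * (-5) * (-3) * (4) = 60  (0 row swaps -> sign +1)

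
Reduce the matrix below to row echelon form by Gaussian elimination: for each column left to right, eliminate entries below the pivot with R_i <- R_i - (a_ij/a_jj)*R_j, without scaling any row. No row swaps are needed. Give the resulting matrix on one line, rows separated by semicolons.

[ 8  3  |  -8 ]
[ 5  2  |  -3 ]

Forward elimination:
R2 <- R2 - (5/8)*R1:  [   0  1/8    2 ]
Row echelon form:
[ 8    3  |  -8 ]
[ 0  1/8  |   2 ]

REF = [8 3 -8; 0 1/8 2]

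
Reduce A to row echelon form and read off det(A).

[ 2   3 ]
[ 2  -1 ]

Forward elimination:
R2 <- R2 - (1)*R1:  [  0  -4 ]
Upper-triangular form:
[ 2   3 ]
[ 0  -4 ]
det(A) = (-1)^0 * (2) * (-4) = -8  (0 row swaps -> sign +1)

det(A) = -8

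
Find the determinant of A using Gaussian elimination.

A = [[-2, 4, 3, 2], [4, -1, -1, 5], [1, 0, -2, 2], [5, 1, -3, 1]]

Forward elimination:
R2 <- R2 - (-2)*R1:  [ 0  7  5  9 ]
R3 <- R3 - (-1/2)*R1:  [    0     2  -1/2     3 ]
R4 <- R4 - (-5/2)*R1:  [   0   11  9/2    6 ]
R3 <- R3 - (2/7)*R2:  [      0       0  -27/14     3/7 ]
R4 <- R4 - (11/7)*R2:  [      0       0  -47/14   -57/7 ]
R4 <- R4 - (47/27)*R3:  [     0      0      0  -80/9 ]
Upper-triangular form:
[ -2  4       3      2 ]
[  0  7       5      9 ]
[  0  0  -27/14    3/7 ]
[  0  0       0  -80/9 ]
det(A) = (-1)^0 * (-2) * (7) * (-27/14) * (-80/9) = -240  (0 row swaps -> sign +1)

det(A) = -240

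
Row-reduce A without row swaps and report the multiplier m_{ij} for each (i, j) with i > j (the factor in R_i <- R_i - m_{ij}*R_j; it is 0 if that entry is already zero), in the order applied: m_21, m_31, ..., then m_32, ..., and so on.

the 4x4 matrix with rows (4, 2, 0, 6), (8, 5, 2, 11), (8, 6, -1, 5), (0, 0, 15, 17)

multipliers: 2, 2, 0, 2, 0, -3

Forward elimination:
R2 <- R2 - (2)*R1:  [  0   1   2  -1 ]
R3 <- R3 - (2)*R1:  [  0   2  -1  -7 ]
R4: entry in column 1 is already 0 -> m_{41} = 0 (no row operation needed)
R3 <- R3 - (2)*R2:  [  0   0  -5  -5 ]
R4: entry in column 2 is already 0 -> m_{42} = 0 (no row operation needed)
R4 <- R4 - (-3)*R3:  [ 0  0  0  2 ]
Multipliers (in order of application): m_{21} = 2, m_{31} = 2, m_{41} = 0, m_{32} = 2, m_{42} = 0, m_{43} = -3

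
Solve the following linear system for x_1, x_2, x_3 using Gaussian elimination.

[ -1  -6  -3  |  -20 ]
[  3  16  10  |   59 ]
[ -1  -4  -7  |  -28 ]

Forward elimination on [A|b]:
R2 <- R2 - (-3)*R1:  [  0  -2   1  -1 ]
R3 <- R3 - (1)*R1:  [  0   2  -4  -8 ]
R3 <- R3 - (-1)*R2:  [  0   0  -3  -9 ]
Row echelon form:
[ -1  -6  -3  |  -20 ]
[  0  -2   1  |   -1 ]
[  0   0  -3  |   -9 ]
Back-substitution:
x_3 = (-9) / -3 = 3
x_2 = (-1 - (1)*(3)) / -2 = 2
x_1 = (-20 - (-6)*(2) - (-3)*(3)) / -1 = -1

(-1, 2, 3)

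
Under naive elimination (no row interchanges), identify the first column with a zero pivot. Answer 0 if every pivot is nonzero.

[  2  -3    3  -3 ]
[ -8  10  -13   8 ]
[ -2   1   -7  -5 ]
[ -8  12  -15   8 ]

first zero-pivot column = 4

Naive forward elimination:
R2 <- R2 - (-4)*R1:  [  0  -2  -1  -4 ]
R3 <- R3 - (-1)*R1:  [  0  -2  -4  -8 ]
R4 <- R4 - (-4)*R1:  [  0   0  -3  -4 ]
R3 <- R3 - (1)*R2:  [  0   0  -3  -4 ]
R4 <- R4 - (1)*R3:  [ 0  0  0  0 ]
Matrix at this point:
[ 2  -3   3  -3 ]
[ 0  -2  -1  -4 ]
[ 0   0  -3  -4 ]
[ 0   0   0   0 ]
Pivot entry (4,4) in the last row is zero and there are no rows below to swap with -> zero pivot in column 4 (A is singular).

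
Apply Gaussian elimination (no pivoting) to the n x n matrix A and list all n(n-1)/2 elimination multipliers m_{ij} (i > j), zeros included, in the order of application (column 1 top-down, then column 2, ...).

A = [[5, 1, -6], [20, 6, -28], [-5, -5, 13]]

multipliers: 4, -1, -2

Forward elimination:
R2 <- R2 - (4)*R1:  [  0   2  -4 ]
R3 <- R3 - (-1)*R1:  [  0  -4   7 ]
R3 <- R3 - (-2)*R2:  [  0   0  -1 ]
Multipliers (in order of application): m_{21} = 4, m_{31} = -1, m_{32} = -2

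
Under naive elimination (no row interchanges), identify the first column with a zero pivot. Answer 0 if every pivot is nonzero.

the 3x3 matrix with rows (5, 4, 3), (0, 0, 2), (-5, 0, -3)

Naive forward elimination:
R3 <- R3 - (-1)*R1:  [ 0  4  0 ]
Matrix at this point:
[ 5  4  3 ]
[ 0  0  2 ]
[ 0  4  0 ]
Pivot entry (2,2) is zero but row 3 has 4 in column 2 -> naive elimination stops; a row interchange (e.g. R2 <-> R3) would be required here.

first zero-pivot column = 2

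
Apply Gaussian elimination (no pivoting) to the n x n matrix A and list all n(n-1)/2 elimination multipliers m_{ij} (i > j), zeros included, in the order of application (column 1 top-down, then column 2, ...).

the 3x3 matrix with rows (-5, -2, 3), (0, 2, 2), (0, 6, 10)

Forward elimination:
R2: entry in column 1 is already 0 -> m_{21} = 0 (no row operation needed)
R3: entry in column 1 is already 0 -> m_{31} = 0 (no row operation needed)
R3 <- R3 - (3)*R2:  [ 0  0  4 ]
Multipliers (in order of application): m_{21} = 0, m_{31} = 0, m_{32} = 3

multipliers: 0, 0, 3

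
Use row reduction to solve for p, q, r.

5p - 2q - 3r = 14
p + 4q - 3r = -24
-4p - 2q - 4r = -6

Forward elimination on [A|b]:
R2 <- R2 - (1/5)*R1:  [      0    22/5   -12/5  -134/5 ]
R3 <- R3 - (-4/5)*R1:  [     0  -18/5  -32/5   26/5 ]
R3 <- R3 - (-9/11)*R2:  [       0        0   -92/11  -184/11 ]
Row echelon form:
[ 5    -2      -3  |       14 ]
[ 0  22/5   -12/5  |   -134/5 ]
[ 0     0  -92/11  |  -184/11 ]
Back-substitution:
r = (-184/11) / (-92/11) = 2
q = (-134/5 - (-12/5)*(2)) / (22/5) = -5
p = (14 - (-2)*(-5) - (-3)*(2)) / 5 = 2

(2, -5, 2)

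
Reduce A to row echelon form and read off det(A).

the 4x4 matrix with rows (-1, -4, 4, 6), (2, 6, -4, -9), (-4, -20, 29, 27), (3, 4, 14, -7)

Forward elimination:
R2 <- R2 - (-2)*R1:  [  0  -2   4   3 ]
R3 <- R3 - (4)*R1:  [  0  -4  13   3 ]
R4 <- R4 - (-3)*R1:  [  0  -8  26  11 ]
R3 <- R3 - (2)*R2:  [  0   0   5  -3 ]
R4 <- R4 - (4)*R2:  [  0   0  10  -1 ]
R4 <- R4 - (2)*R3:  [ 0  0  0  5 ]
Upper-triangular form:
[ -1  -4  4   6 ]
[  0  -2  4   3 ]
[  0   0  5  -3 ]
[  0   0  0   5 ]
det(A) = (-1)^0 * (-1) * (-2) * (5) * (5) = 50  (0 row swaps -> sign +1)

det(A) = 50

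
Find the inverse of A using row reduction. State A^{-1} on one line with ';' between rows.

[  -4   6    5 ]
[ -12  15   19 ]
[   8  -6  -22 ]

Gauss-Jordan on [A | I]:
R1 <- (1/-4)*R1:  [    1  -3/2  -5/4  |  -1/4     0     0 ]
R2 <- R2 - (-12)*R1:  [  0  -3   4  |  -3   1   0 ]
R3 <- R3 - (8)*R1:  [   0    6  -12  |    2    0    1 ]
R2 <- (1/-3)*R2:  [    0     1  -4/3  |     1  -1/3     0 ]
R1 <- R1 - (-3/2)*R2:  [     1      0  -13/4  |    5/4   -1/2      0 ]
R3 <- R3 - (6)*R2:  [  0   0  -4  |  -4   2   1 ]
R3 <- (1/-4)*R3:  [    0     0     1  |     1  -1/2  -1/4 ]
R1 <- R1 - (-13/4)*R3:  [      1       0       0  |     9/2   -17/8  -13/16 ]
R2 <- R2 - (-4/3)*R3:  [    0     1     0  |   7/3    -1  -1/3 ]
Right block of [I | A^{-1}] is the inverse:
[ 9/2  -17/8  -13/16 ]
[ 7/3     -1    -1/3 ]
[   1   -1/2    -1/4 ]

inverse = [9/2 -17/8 -13/16; 7/3 -1 -1/3; 1 -1/2 -1/4]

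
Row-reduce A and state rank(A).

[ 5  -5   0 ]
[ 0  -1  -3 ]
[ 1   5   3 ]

rank(A) = 3

Row reduction:
R3 <- R3 - (1/5)*R1:  [ 0  6  3 ]
R3 <- R3 - (-6)*R2:  [   0    0  -15 ]
Row echelon form:
[ 5  -5    0 ]
[ 0  -1   -3 ]
[ 0   0  -15 ]
Nonzero rows / pivot columns: 3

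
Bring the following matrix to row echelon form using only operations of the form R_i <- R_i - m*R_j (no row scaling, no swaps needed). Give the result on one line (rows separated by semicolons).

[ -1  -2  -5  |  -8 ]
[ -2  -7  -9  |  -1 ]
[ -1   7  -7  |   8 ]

REF = [-1 -2 -5 -8; 0 -3 1 15; 0 0 1 61]

Forward elimination:
R2 <- R2 - (2)*R1:  [  0  -3   1  15 ]
R3 <- R3 - (1)*R1:  [  0   9  -2  16 ]
R3 <- R3 - (-3)*R2:  [  0   0   1  61 ]
Row echelon form:
[ -1  -2  -5  |  -8 ]
[  0  -3   1  |  15 ]
[  0   0   1  |  61 ]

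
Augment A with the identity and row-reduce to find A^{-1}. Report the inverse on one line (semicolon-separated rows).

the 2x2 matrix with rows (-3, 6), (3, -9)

Gauss-Jordan on [A | I]:
R1 <- (1/-3)*R1:  [    1    -2  |  -1/3     0 ]
R2 <- R2 - (3)*R1:  [  0  -3  |   1   1 ]
R2 <- (1/-3)*R2:  [    0     1  |  -1/3  -1/3 ]
R1 <- R1 - (-2)*R2:  [    1     0  |    -1  -2/3 ]
Right block of [I | A^{-1}] is the inverse:
[   -1  -2/3 ]
[ -1/3  -1/3 ]

inverse = [-1 -2/3; -1/3 -1/3]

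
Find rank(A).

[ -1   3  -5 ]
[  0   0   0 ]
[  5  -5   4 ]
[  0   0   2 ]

rank(A) = 3

Row reduction:
R3 <- R3 - (-5)*R1:  [   0   10  -21 ]
R2 <-> R3   (pivot in column 2 was zero)
[ -1   3   -5 ]
[  0  10  -21 ]
[  0   0    0 ]
[  0   0    2 ]
R3 <-> R4   (pivot in column 3 was zero)
[ -1   3   -5 ]
[  0  10  -21 ]
[  0   0    2 ]
[  0   0    0 ]
Row echelon form:
[ -1   3   -5 ]
[  0  10  -21 ]
[  0   0    2 ]
[  0   0    0 ]
Nonzero rows / pivot columns: 3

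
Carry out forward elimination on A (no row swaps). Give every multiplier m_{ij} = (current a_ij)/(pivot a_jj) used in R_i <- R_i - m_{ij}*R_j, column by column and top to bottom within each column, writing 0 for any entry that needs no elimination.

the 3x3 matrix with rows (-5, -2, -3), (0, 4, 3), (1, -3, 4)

Forward elimination:
R2: entry in column 1 is already 0 -> m_{21} = 0 (no row operation needed)
R3 <- R3 - (-1/5)*R1:  [     0  -17/5   17/5 ]
R3 <- R3 - (-17/20)*R2:  [      0       0  119/20 ]
Multipliers (in order of application): m_{21} = 0, m_{31} = -1/5, m_{32} = -17/20

multipliers: 0, -1/5, -17/20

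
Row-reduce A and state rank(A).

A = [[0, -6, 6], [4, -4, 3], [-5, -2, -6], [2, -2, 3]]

Row reduction:
R1 <-> R2   (pivot in column 1 was zero)
[  4  -4   3 ]
[  0  -6   6 ]
[ -5  -2  -6 ]
[  2  -2   3 ]
R3 <- R3 - (-5/4)*R1:  [    0    -7  -9/4 ]
R4 <- R4 - (1/2)*R1:  [   0    0  3/2 ]
R3 <- R3 - (7/6)*R2:  [     0      0  -37/4 ]
R4 <- R4 - (-6/37)*R3:  [ 0  0  0 ]
Row echelon form:
[ 4  -4      3 ]
[ 0  -6      6 ]
[ 0   0  -37/4 ]
[ 0   0      0 ]
Nonzero rows / pivot columns: 3

rank(A) = 3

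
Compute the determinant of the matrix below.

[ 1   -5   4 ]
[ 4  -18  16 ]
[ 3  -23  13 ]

det(A) = 2

Forward elimination:
R2 <- R2 - (4)*R1:  [ 0  2  0 ]
R3 <- R3 - (3)*R1:  [  0  -8   1 ]
R3 <- R3 - (-4)*R2:  [ 0  0  1 ]
Upper-triangular form:
[ 1  -5  4 ]
[ 0   2  0 ]
[ 0   0  1 ]
det(A) = (-1)^0 * (1) * (2) * (1) = 2  (0 row swaps -> sign +1)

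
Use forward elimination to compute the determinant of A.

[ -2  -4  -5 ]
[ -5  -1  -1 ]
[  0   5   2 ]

Forward elimination:
R2 <- R2 - (5/2)*R1:  [    0     9  23/2 ]
R3 <- R3 - (5/9)*R2:  [      0       0  -79/18 ]
Upper-triangular form:
[ -2  -4      -5 ]
[  0   9    23/2 ]
[  0   0  -79/18 ]
det(A) = (-1)^0 * (-2) * (9) * (-79/18) = 79  (0 row swaps -> sign +1)

det(A) = 79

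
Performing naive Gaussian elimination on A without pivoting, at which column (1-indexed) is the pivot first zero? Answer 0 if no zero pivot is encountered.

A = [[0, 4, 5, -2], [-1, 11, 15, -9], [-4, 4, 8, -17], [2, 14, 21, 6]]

Naive forward elimination:
Pivot entry (1,1) is zero but row 2 has -1 in column 1 -> naive elimination stops; a row interchange (e.g. R1 <-> R2) would be required here.

first zero-pivot column = 1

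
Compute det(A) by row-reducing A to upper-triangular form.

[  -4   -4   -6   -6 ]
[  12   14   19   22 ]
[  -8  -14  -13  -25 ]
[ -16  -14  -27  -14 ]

det(A) = -64

Forward elimination:
R2 <- R2 - (-3)*R1:  [ 0  2  1  4 ]
R3 <- R3 - (2)*R1:  [   0   -6   -1  -13 ]
R4 <- R4 - (4)*R1:  [  0   2  -3  10 ]
R3 <- R3 - (-3)*R2:  [  0   0   2  -1 ]
R4 <- R4 - (1)*R2:  [  0   0  -4   6 ]
R4 <- R4 - (-2)*R3:  [ 0  0  0  4 ]
Upper-triangular form:
[ -4  -4  -6  -6 ]
[  0   2   1   4 ]
[  0   0   2  -1 ]
[  0   0   0   4 ]
det(A) = (-1)^0 * (-4) * (2) * (2) * (4) = -64  (0 row swaps -> sign +1)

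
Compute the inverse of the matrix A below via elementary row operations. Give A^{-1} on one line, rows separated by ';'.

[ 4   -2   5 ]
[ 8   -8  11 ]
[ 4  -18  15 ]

Gauss-Jordan on [A | I]:
R1 <- (1/4)*R1:  [    1  -1/2   5/4  |   1/4     0     0 ]
R2 <- R2 - (8)*R1:  [  0  -4   1  |  -2   1   0 ]
R3 <- R3 - (4)*R1:  [   0  -16   10  |   -1    0    1 ]
R2 <- (1/-4)*R2:  [    0     1  -1/4  |   1/2  -1/4     0 ]
R1 <- R1 - (-1/2)*R2:  [    1     0   9/8  |   1/2  -1/8     0 ]
R3 <- R3 - (-16)*R2:  [  0   0   6  |   7  -4   1 ]
R3 <- (1/6)*R3:  [    0     0     1  |   7/6  -2/3   1/6 ]
R1 <- R1 - (9/8)*R3:  [      1       0       0  |  -13/16     5/8   -3/16 ]
R2 <- R2 - (-1/4)*R3:  [     0      1      0  |  19/24  -5/12   1/24 ]
Right block of [I | A^{-1}] is the inverse:
[ -13/16    5/8  -3/16 ]
[  19/24  -5/12   1/24 ]
[    7/6   -2/3    1/6 ]

inverse = [-13/16 5/8 -3/16; 19/24 -5/12 1/24; 7/6 -2/3 1/6]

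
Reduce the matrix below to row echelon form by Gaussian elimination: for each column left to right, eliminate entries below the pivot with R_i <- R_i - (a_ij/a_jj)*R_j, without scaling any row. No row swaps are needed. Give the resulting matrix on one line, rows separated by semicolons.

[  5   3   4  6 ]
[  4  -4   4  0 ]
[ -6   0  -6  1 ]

REF = [5 3 4 6; 0 -32/5 4/5 -24/5; 0 0 -3/4 11/2]

Forward elimination:
R2 <- R2 - (4/5)*R1:  [     0  -32/5    4/5  -24/5 ]
R3 <- R3 - (-6/5)*R1:  [    0  18/5  -6/5  41/5 ]
R3 <- R3 - (-9/16)*R2:  [    0     0  -3/4  11/2 ]
Row echelon form:
[ 5      3     4      6 ]
[ 0  -32/5   4/5  -24/5 ]
[ 0      0  -3/4   11/2 ]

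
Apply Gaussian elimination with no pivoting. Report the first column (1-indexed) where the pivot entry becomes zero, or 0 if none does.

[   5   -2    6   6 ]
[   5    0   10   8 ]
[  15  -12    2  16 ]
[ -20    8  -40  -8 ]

first zero-pivot column = 4

Naive forward elimination:
R2 <- R2 - (1)*R1:  [ 0  2  4  2 ]
R3 <- R3 - (3)*R1:  [   0   -6  -16   -2 ]
R4 <- R4 - (-4)*R1:  [   0    0  -16   16 ]
R3 <- R3 - (-3)*R2:  [  0   0  -4   4 ]
R4 <- R4 - (4)*R3:  [ 0  0  0  0 ]
Matrix at this point:
[ 5  -2   6  6 ]
[ 0   2   4  2 ]
[ 0   0  -4  4 ]
[ 0   0   0  0 ]
Pivot entry (4,4) in the last row is zero and there are no rows below to swap with -> zero pivot in column 4 (A is singular).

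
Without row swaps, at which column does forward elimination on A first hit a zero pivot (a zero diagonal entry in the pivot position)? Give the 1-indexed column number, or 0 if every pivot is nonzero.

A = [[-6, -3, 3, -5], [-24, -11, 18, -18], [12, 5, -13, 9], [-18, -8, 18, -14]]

Naive forward elimination:
R2 <- R2 - (4)*R1:  [ 0  1  6  2 ]
R3 <- R3 - (-2)*R1:  [  0  -1  -7  -1 ]
R4 <- R4 - (3)*R1:  [ 0  1  9  1 ]
R3 <- R3 - (-1)*R2:  [  0   0  -1   1 ]
R4 <- R4 - (1)*R2:  [  0   0   3  -1 ]
R4 <- R4 - (-3)*R3:  [ 0  0  0  2 ]
All pivots nonzero; naive elimination completes without hitting a zero pivot.

first zero-pivot column = 0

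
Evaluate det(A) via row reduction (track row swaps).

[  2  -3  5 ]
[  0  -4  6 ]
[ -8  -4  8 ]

Forward elimination:
R3 <- R3 - (-4)*R1:  [   0  -16   28 ]
R3 <- R3 - (4)*R2:  [ 0  0  4 ]
Upper-triangular form:
[ 2  -3  5 ]
[ 0  -4  6 ]
[ 0   0  4 ]
det(A) = (-1)^0 * (2) * (-4) * (4) = -32  (0 row swaps -> sign +1)

det(A) = -32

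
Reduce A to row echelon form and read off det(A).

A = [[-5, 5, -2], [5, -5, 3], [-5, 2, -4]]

Forward elimination:
R2 <- R2 - (-1)*R1:  [ 0  0  1 ]
R3 <- R3 - (1)*R1:  [  0  -3  -2 ]
R2 <-> R3   (pivot in column 2 was zero)
[ -5   5  -2 ]
[  0  -3  -2 ]
[  0   0   1 ]
Upper-triangular form:
[ -5   5  -2 ]
[  0  -3  -2 ]
[  0   0   1 ]
det(A) = (-1)^1 * (-5) * (-3) * (1) = -15  (1 row swap -> sign -1)

det(A) = -15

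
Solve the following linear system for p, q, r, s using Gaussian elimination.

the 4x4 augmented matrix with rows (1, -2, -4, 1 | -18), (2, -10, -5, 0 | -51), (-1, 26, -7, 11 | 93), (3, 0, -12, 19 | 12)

(-3, 3, 3, 3)

Forward elimination on [A|b]:
R2 <- R2 - (2)*R1:  [   0   -6    3   -2  -15 ]
R3 <- R3 - (-1)*R1:  [   0   24  -11   12   75 ]
R4 <- R4 - (3)*R1:  [  0   6   0  16  66 ]
R3 <- R3 - (-4)*R2:  [  0   0   1   4  15 ]
R4 <- R4 - (-1)*R2:  [  0   0   3  14  51 ]
R4 <- R4 - (3)*R3:  [ 0  0  0  2  6 ]
Row echelon form:
[ 1  -2  -4   1  |  -18 ]
[ 0  -6   3  -2  |  -15 ]
[ 0   0   1   4  |   15 ]
[ 0   0   0   2  |    6 ]
Back-substitution:
s = (6) / 2 = 3
r = (15 - (4)*(3)) / 1 = 3
q = (-15 - (3)*(3) - (-2)*(3)) / -6 = 3
p = (-18 - (-2)*(3) - (-4)*(3) - (1)*(3)) / 1 = -3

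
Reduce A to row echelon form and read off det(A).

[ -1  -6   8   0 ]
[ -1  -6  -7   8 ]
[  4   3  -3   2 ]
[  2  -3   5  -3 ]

Forward elimination:
R2 <- R2 - (1)*R1:  [   0    0  -15    8 ]
R3 <- R3 - (-4)*R1:  [   0  -21   29    2 ]
R4 <- R4 - (-2)*R1:  [   0  -15   21   -3 ]
R2 <-> R3   (pivot in column 2 was zero)
[ -1   -6    8   0 ]
[  0  -21   29   2 ]
[  0    0  -15   8 ]
[  0  -15   21  -3 ]
R4 <- R4 - (5/7)*R2:  [     0      0    2/7  -31/7 ]
R4 <- R4 - (-2/105)*R3:  [        0         0         0  -449/105 ]
Upper-triangular form:
[ -1   -6    8         0 ]
[  0  -21   29         2 ]
[  0    0  -15         8 ]
[  0    0    0  -449/105 ]
det(A) = (-1)^1 * (-1) * (-21) * (-15) * (-449/105) = -1347  (1 row swap -> sign -1)

det(A) = -1347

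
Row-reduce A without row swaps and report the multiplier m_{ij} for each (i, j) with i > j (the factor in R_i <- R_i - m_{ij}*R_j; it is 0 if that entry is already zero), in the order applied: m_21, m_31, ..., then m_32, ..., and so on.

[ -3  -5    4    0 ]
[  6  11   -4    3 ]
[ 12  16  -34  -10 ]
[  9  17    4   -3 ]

multipliers: -2, -4, -3, -4, 2, -4

Forward elimination:
R2 <- R2 - (-2)*R1:  [ 0  1  4  3 ]
R3 <- R3 - (-4)*R1:  [   0   -4  -18  -10 ]
R4 <- R4 - (-3)*R1:  [  0   2  16  -3 ]
R3 <- R3 - (-4)*R2:  [  0   0  -2   2 ]
R4 <- R4 - (2)*R2:  [  0   0   8  -9 ]
R4 <- R4 - (-4)*R3:  [  0   0   0  -1 ]
Multipliers (in order of application): m_{21} = -2, m_{31} = -4, m_{41} = -3, m_{32} = -4, m_{42} = 2, m_{43} = -4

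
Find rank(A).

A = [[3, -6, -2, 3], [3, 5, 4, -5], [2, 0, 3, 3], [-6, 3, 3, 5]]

Row reduction:
R2 <- R2 - (1)*R1:  [  0  11   6  -8 ]
R3 <- R3 - (2/3)*R1:  [    0     4  13/3     1 ]
R4 <- R4 - (-2)*R1:  [  0  -9  -1  11 ]
R3 <- R3 - (4/11)*R2:  [     0      0  71/33  43/11 ]
R4 <- R4 - (-9/11)*R2:  [     0      0  43/11  49/11 ]
R4 <- R4 - (129/71)*R3:  [       0        0        0  -188/71 ]
Row echelon form:
[ 3  -6     -2        3 ]
[ 0  11      6       -8 ]
[ 0   0  71/33    43/11 ]
[ 0   0      0  -188/71 ]
Nonzero rows / pivot columns: 4

rank(A) = 4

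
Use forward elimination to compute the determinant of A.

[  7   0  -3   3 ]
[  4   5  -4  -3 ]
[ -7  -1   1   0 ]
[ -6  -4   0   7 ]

Forward elimination:
R2 <- R2 - (4/7)*R1:  [     0      5  -16/7  -33/7 ]
R3 <- R3 - (-1)*R1:  [  0  -1  -2   3 ]
R4 <- R4 - (-6/7)*R1:  [     0     -4  -18/7   67/7 ]
R3 <- R3 - (-1/5)*R2:  [      0       0  -86/35   72/35 ]
R4 <- R4 - (-4/5)*R2:  [     0      0  -22/5   29/5 ]
R4 <- R4 - (77/43)*R3:  [     0      0      0  91/43 ]
Upper-triangular form:
[ 7  0      -3      3 ]
[ 0  5   -16/7  -33/7 ]
[ 0  0  -86/35  72/35 ]
[ 0  0       0  91/43 ]
det(A) = (-1)^0 * (7) * (5) * (-86/35) * (91/43) = -182  (0 row swaps -> sign +1)

det(A) = -182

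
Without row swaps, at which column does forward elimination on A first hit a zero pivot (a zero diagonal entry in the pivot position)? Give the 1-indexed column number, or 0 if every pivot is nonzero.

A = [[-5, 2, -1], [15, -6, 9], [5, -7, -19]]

Naive forward elimination:
R2 <- R2 - (-3)*R1:  [ 0  0  6 ]
R3 <- R3 - (-1)*R1:  [   0   -5  -20 ]
Matrix at this point:
[ -5   2   -1 ]
[  0   0    6 ]
[  0  -5  -20 ]
Pivot entry (2,2) is zero but row 3 has -5 in column 2 -> naive elimination stops; a row interchange (e.g. R2 <-> R3) would be required here.

first zero-pivot column = 2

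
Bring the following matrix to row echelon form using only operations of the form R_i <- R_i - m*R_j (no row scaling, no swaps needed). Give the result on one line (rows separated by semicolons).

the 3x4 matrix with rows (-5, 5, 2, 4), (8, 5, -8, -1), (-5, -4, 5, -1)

REF = [-5 5 2 4; 0 13 -24/5 27/5; 0 0 -21/65 -82/65]

Forward elimination:
R2 <- R2 - (-8/5)*R1:  [     0     13  -24/5   27/5 ]
R3 <- R3 - (1)*R1:  [  0  -9   3  -5 ]
R3 <- R3 - (-9/13)*R2:  [      0       0  -21/65  -82/65 ]
Row echelon form:
[ -5   5       2       4 ]
[  0  13   -24/5    27/5 ]
[  0   0  -21/65  -82/65 ]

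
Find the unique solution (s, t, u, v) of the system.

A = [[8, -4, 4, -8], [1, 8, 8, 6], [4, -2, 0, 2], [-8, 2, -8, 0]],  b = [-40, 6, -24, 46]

(-4, 3, -1, -1)

Forward elimination on [A|b]:
R2 <- R2 - (1/8)*R1:  [    0  17/2  15/2     7    11 ]
R3 <- R3 - (1/2)*R1:  [  0   0  -2   6  -4 ]
R4 <- R4 - (-1)*R1:  [  0  -2  -4  -8   6 ]
R4 <- R4 - (-4/17)*R2:  [       0        0   -38/17  -108/17   146/17 ]
R4 <- R4 - (19/17)*R3:  [       0        0        0  -222/17   222/17 ]
Row echelon form:
[ 8    -4     4       -8  |     -40 ]
[ 0  17/2  15/2        7  |      11 ]
[ 0     0    -2        6  |      -4 ]
[ 0     0     0  -222/17  |  222/17 ]
Back-substitution:
v = (222/17) / (-222/17) = -1
u = (-4 - (6)*(-1)) / -2 = -1
t = (11 - (15/2)*(-1) - (7)*(-1)) / (17/2) = 3
s = (-40 - (-4)*(3) - (4)*(-1) - (-8)*(-1)) / 8 = -4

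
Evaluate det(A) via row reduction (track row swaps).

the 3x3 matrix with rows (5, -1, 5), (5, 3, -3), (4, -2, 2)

det(A) = -88

Forward elimination:
R2 <- R2 - (1)*R1:  [  0   4  -8 ]
R3 <- R3 - (4/5)*R1:  [    0  -6/5    -2 ]
R3 <- R3 - (-3/10)*R2:  [     0      0  -22/5 ]
Upper-triangular form:
[ 5  -1      5 ]
[ 0   4     -8 ]
[ 0   0  -22/5 ]
det(A) = (-1)^0 * (5) * (4) * (-22/5) = -88  (0 row swaps -> sign +1)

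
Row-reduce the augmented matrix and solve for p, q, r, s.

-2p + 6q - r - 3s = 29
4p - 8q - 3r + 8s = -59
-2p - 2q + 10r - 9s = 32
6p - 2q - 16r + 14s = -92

(-5, 5, 5, 2)

Forward elimination on [A|b]:
R2 <- R2 - (-2)*R1:  [  0   4  -5   2  -1 ]
R3 <- R3 - (1)*R1:  [  0  -8  11  -6   3 ]
R4 <- R4 - (-3)*R1:  [   0   16  -19    5   -5 ]
R3 <- R3 - (-2)*R2:  [  0   0   1  -2   1 ]
R4 <- R4 - (4)*R2:  [  0   0   1  -3  -1 ]
R4 <- R4 - (1)*R3:  [  0   0   0  -1  -2 ]
Row echelon form:
[ -2  6  -1  -3  |  29 ]
[  0  4  -5   2  |  -1 ]
[  0  0   1  -2  |   1 ]
[  0  0   0  -1  |  -2 ]
Back-substitution:
s = (-2) / -1 = 2
r = (1 - (-2)*(2)) / 1 = 5
q = (-1 - (-5)*(5) - (2)*(2)) / 4 = 5
p = (29 - (6)*(5) - (-1)*(5) - (-3)*(2)) / -2 = -5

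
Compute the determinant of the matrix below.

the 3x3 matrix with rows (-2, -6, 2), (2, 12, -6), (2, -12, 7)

det(A) = 36

Forward elimination:
R2 <- R2 - (-1)*R1:  [  0   6  -4 ]
R3 <- R3 - (-1)*R1:  [   0  -18    9 ]
R3 <- R3 - (-3)*R2:  [  0   0  -3 ]
Upper-triangular form:
[ -2  -6   2 ]
[  0   6  -4 ]
[  0   0  -3 ]
det(A) = (-1)^0 * (-2) * (6) * (-3) = 36  (0 row swaps -> sign +1)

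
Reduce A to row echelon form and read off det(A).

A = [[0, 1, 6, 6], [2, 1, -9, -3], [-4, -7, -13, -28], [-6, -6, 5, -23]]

det(A) = 4

Forward elimination:
R1 <-> R2   (pivot in column 1 was zero)
[  2   1   -9   -3 ]
[  0   1    6    6 ]
[ -4  -7  -13  -28 ]
[ -6  -6    5  -23 ]
R3 <- R3 - (-2)*R1:  [   0   -5  -31  -34 ]
R4 <- R4 - (-3)*R1:  [   0   -3  -22  -32 ]
R3 <- R3 - (-5)*R2:  [  0   0  -1  -4 ]
R4 <- R4 - (-3)*R2:  [   0    0   -4  -14 ]
R4 <- R4 - (4)*R3:  [ 0  0  0  2 ]
Upper-triangular form:
[ 2  1  -9  -3 ]
[ 0  1   6   6 ]
[ 0  0  -1  -4 ]
[ 0  0   0   2 ]
det(A) = (-1)^1 * (2) * (1) * (-1) * (2) = 4  (1 row swap -> sign -1)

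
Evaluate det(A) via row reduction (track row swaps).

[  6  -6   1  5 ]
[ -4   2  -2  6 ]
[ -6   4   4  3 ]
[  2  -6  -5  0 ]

Forward elimination:
R2 <- R2 - (-2/3)*R1:  [    0    -2  -4/3  28/3 ]
R3 <- R3 - (-1)*R1:  [  0  -2   5   8 ]
R4 <- R4 - (1/3)*R1:  [     0     -4  -16/3   -5/3 ]
R3 <- R3 - (1)*R2:  [    0     0  19/3  -4/3 ]
R4 <- R4 - (2)*R2:  [     0      0   -8/3  -61/3 ]
R4 <- R4 - (-8/19)*R3:  [       0        0        0  -397/19 ]
Upper-triangular form:
[ 6  -6     1        5 ]
[ 0  -2  -4/3     28/3 ]
[ 0   0  19/3     -4/3 ]
[ 0   0     0  -397/19 ]
det(A) = (-1)^0 * (6) * (-2) * (19/3) * (-397/19) = 1588  (0 row swaps -> sign +1)

det(A) = 1588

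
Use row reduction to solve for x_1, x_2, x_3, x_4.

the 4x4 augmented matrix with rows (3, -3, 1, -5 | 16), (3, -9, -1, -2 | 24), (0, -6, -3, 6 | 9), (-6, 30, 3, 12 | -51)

Forward elimination on [A|b]:
R2 <- R2 - (1)*R1:  [  0  -6  -2   3   8 ]
R4 <- R4 - (-2)*R1:  [   0   24    5    2  -19 ]
R3 <- R3 - (1)*R2:  [  0   0  -1   3   1 ]
R4 <- R4 - (-4)*R2:  [  0   0  -3  14  13 ]
R4 <- R4 - (3)*R3:  [  0   0   0   5  10 ]
Row echelon form:
[ 3  -3   1  -5  |  16 ]
[ 0  -6  -2   3  |   8 ]
[ 0   0  -1   3  |   1 ]
[ 0   0   0   5  |  10 ]
Back-substitution:
x_4 = (10) / 5 = 2
x_3 = (1 - (3)*(2)) / -1 = 5
x_2 = (8 - (-2)*(5) - (3)*(2)) / -6 = -2
x_1 = (16 - (-3)*(-2) - (1)*(5) - (-5)*(2)) / 3 = 5

(5, -2, 5, 2)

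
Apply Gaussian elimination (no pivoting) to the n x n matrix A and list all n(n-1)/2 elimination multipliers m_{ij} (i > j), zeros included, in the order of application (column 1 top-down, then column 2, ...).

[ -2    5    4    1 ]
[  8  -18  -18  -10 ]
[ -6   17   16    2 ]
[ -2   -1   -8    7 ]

multipliers: -4, 3, 1, 1, -3, -3

Forward elimination:
R2 <- R2 - (-4)*R1:  [  0   2  -2  -6 ]
R3 <- R3 - (3)*R1:  [  0   2   4  -1 ]
R4 <- R4 - (1)*R1:  [   0   -6  -12    6 ]
R3 <- R3 - (1)*R2:  [ 0  0  6  5 ]
R4 <- R4 - (-3)*R2:  [   0    0  -18  -12 ]
R4 <- R4 - (-3)*R3:  [ 0  0  0  3 ]
Multipliers (in order of application): m_{21} = -4, m_{31} = 3, m_{41} = 1, m_{32} = 1, m_{42} = -3, m_{43} = -3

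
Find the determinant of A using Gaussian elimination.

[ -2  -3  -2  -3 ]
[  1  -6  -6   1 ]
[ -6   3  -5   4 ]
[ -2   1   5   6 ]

Forward elimination:
R2 <- R2 - (-1/2)*R1:  [     0  -15/2     -7   -1/2 ]
R3 <- R3 - (3)*R1:  [  0  12   1  13 ]
R4 <- R4 - (1)*R1:  [ 0  4  7  9 ]
R3 <- R3 - (-8/5)*R2:  [     0      0  -51/5   61/5 ]
R4 <- R4 - (-8/15)*R2:  [      0       0   49/15  131/15 ]
R4 <- R4 - (-49/153)*R3:  [        0         0         0  1934/153 ]
Upper-triangular form:
[ -2     -3     -2        -3 ]
[  0  -15/2     -7      -1/2 ]
[  0      0  -51/5      61/5 ]
[  0      0      0  1934/153 ]
det(A) = (-1)^0 * (-2) * (-15/2) * (-51/5) * (1934/153) = -1934  (0 row swaps -> sign +1)

det(A) = -1934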